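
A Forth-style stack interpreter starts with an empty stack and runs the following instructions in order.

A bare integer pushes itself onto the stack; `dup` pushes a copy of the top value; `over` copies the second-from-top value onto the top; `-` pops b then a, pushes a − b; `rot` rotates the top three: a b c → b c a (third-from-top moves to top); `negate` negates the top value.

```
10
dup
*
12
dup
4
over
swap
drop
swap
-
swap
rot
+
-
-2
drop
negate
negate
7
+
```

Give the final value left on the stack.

10     : 10
dup    : 10 10
*      : 100
12     : 100 12
dup    : 100 12 12
4      : 100 12 12 4
over   : 100 12 12 4 12
swap   : 100 12 12 12 4
drop   : 100 12 12 12
swap   : 100 12 12 12
-      : 100 12 0
swap   : 100 0 12
rot    : 0 12 100
+      : 0 112
-      : -112
-2     : -112 -2
drop   : -112
negate : 112
negate : -112
7      : -112 7
+      : -105

-105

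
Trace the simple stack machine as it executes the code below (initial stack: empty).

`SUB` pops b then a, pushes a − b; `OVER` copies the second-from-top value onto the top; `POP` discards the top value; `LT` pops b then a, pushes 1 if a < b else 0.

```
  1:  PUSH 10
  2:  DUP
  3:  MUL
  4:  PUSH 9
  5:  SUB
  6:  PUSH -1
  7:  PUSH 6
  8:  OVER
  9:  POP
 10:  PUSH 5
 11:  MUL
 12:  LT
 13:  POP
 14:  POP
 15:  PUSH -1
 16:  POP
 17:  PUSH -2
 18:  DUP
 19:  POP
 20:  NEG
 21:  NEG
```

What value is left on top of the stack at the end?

-2

PUSH 10  10
DUP      10 10
MUL      100
PUSH 9   100 9
SUB      91
PUSH -1  91 -1
PUSH 6   91 -1 6
OVER     91 -1 6 -1
POP      91 -1 6
PUSH 5   91 -1 6 5
MUL      91 -1 30
LT       91 1
POP      91
POP      (empty)
PUSH -1  -1
POP      (empty)
PUSH -2  -2
DUP      -2 -2
POP      -2
NEG      2
NEG      -2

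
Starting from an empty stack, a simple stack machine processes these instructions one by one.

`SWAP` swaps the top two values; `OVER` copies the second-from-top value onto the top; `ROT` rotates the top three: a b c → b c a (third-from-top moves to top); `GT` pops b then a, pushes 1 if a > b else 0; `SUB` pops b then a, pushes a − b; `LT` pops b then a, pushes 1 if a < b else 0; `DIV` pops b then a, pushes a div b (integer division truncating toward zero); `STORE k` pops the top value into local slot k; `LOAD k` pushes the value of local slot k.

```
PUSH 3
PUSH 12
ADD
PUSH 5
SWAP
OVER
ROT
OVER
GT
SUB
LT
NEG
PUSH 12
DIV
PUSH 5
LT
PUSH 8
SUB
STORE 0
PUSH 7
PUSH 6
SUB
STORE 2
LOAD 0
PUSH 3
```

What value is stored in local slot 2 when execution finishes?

1

PUSH 3  → 3
PUSH 12 → 3 12
ADD     → 15
PUSH 5  → 15 5
SWAP    → 5 15
OVER    → 5 15 5
ROT     → 15 5 5
OVER    → 15 5 5 5
GT      → 15 5 0
SUB     → 15 5
LT      → 0
NEG     → 0
PUSH 12 → 0 12
DIV     → 0
PUSH 5  → 0 5
LT      → 1
PUSH 8  → 1 8
SUB     → -7
STORE 0 → (empty)
PUSH 7  → 7
PUSH 6  → 7 6
SUB     → 1
STORE 2 → (empty)
LOAD 0  → -7
PUSH 3  → -7 3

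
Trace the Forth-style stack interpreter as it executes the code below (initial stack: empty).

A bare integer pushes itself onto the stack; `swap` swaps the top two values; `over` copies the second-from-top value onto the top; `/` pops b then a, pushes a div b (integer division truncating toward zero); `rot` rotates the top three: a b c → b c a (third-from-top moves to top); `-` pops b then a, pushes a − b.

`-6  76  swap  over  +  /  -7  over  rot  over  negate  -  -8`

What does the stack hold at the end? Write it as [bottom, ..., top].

-6     -> [-6]
76     -> [-6, 76]
swap   -> [76, -6]
over   -> [76, -6, 76]
+      -> [76, 70]
/      -> [1]
-7     -> [1, -7]
over   -> [1, -7, 1]
rot    -> [-7, 1, 1]
over   -> [-7, 1, 1, 1]
negate -> [-7, 1, 1, -1]
-      -> [-7, 1, 2]
-8     -> [-7, 1, 2, -8]

[-7, 1, 2, -8]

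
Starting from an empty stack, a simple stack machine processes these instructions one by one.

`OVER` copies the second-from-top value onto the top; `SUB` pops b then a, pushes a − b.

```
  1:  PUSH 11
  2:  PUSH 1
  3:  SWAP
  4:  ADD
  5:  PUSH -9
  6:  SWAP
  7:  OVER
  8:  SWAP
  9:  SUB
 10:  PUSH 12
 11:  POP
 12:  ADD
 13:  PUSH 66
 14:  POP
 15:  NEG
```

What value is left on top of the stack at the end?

PUSH 11 → [11]
PUSH 1  → [11, 1]
SWAP    → [1, 11]
ADD     → [12]
PUSH -9 → [12, -9]
SWAP    → [-9, 12]
OVER    → [-9, 12, -9]
SWAP    → [-9, -9, 12]
SUB     → [-9, -21]
PUSH 12 → [-9, -21, 12]
POP     → [-9, -21]
ADD     → [-30]
PUSH 66 → [-30, 66]
POP     → [-30]
NEG     → [30]

30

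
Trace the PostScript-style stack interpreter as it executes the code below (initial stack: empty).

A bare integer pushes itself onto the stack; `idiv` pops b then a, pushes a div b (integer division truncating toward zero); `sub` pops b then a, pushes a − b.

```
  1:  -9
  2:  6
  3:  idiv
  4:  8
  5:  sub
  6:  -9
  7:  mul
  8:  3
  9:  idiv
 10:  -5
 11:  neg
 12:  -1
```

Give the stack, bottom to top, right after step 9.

-9   -> [-9]
6    -> [-9, 6]
idiv -> [-1]
8    -> [-1, 8]
sub  -> [-9]
-9   -> [-9, -9]
mul  -> [81]
3    -> [81, 3]
idiv -> [27]

[27]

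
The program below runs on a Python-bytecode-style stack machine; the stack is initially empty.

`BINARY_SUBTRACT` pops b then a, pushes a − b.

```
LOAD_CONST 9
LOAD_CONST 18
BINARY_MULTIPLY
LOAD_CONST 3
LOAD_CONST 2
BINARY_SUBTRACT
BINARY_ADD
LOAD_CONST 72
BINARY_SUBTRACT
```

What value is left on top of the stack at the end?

LOAD_CONST 9    -> 9
LOAD_CONST 18   -> 9 18
BINARY_MULTIPLY -> 162
LOAD_CONST 3    -> 162 3
LOAD_CONST 2    -> 162 3 2
BINARY_SUBTRACT -> 162 1
BINARY_ADD      -> 163
LOAD_CONST 72   -> 163 72
BINARY_SUBTRACT -> 91

91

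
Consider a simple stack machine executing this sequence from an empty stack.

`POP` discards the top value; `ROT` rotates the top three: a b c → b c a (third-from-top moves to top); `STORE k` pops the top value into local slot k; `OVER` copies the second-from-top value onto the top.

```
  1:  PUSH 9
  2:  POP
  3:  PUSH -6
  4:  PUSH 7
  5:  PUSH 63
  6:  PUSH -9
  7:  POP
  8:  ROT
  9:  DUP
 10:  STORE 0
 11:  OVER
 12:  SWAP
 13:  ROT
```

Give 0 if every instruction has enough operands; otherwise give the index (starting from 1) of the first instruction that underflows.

PUSH 9  → [9]
POP     → []
PUSH -6 → [-6]
PUSH 7  → [-6, 7]
PUSH 63 → [-6, 7, 63]
PUSH -9 → [-6, 7, 63, -9]
POP     → [-6, 7, 63]
ROT     → [7, 63, -6]
DUP     → [7, 63, -6, -6]
STORE 0 → [7, 63, -6]
OVER    → [7, 63, -6, 63]
SWAP    → [7, 63, 63, -6]
ROT     → [7, 63, -6, 63]

0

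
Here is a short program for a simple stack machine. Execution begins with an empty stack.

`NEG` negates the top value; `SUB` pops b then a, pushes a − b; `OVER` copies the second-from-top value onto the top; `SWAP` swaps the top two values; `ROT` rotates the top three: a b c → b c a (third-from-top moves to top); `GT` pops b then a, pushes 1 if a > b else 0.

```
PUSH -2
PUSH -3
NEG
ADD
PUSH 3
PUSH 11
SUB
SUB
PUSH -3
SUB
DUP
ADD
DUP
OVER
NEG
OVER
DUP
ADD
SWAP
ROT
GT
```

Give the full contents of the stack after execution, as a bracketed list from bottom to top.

[24, 48, 0]

PUSH -2 : -2
PUSH -3 : -2 -3
NEG     : -2 3
ADD     : 1
PUSH 3  : 1 3
PUSH 11 : 1 3 11
SUB     : 1 -8
SUB     : 9
PUSH -3 : 9 -3
SUB     : 12
DUP     : 12 12
ADD     : 24
DUP     : 24 24
OVER    : 24 24 24
NEG     : 24 24 -24
OVER    : 24 24 -24 24
DUP     : 24 24 -24 24 24
ADD     : 24 24 -24 48
SWAP    : 24 24 48 -24
ROT     : 24 48 -24 24
GT      : 24 48 0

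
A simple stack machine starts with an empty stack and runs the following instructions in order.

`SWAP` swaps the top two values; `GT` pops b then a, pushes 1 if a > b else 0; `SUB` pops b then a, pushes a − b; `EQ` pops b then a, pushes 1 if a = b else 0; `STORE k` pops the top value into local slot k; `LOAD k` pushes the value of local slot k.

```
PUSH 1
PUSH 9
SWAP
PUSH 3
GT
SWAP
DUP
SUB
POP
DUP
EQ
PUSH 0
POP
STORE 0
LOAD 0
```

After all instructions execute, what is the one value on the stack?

PUSH 1  -> 1
PUSH 9  -> 1 9
SWAP    -> 9 1
PUSH 3  -> 9 1 3
GT      -> 9 0
SWAP    -> 0 9
DUP     -> 0 9 9
SUB     -> 0 0
POP     -> 0
DUP     -> 0 0
EQ      -> 1
PUSH 0  -> 1 0
POP     -> 1
STORE 0 -> (empty)
LOAD 0  -> 1

1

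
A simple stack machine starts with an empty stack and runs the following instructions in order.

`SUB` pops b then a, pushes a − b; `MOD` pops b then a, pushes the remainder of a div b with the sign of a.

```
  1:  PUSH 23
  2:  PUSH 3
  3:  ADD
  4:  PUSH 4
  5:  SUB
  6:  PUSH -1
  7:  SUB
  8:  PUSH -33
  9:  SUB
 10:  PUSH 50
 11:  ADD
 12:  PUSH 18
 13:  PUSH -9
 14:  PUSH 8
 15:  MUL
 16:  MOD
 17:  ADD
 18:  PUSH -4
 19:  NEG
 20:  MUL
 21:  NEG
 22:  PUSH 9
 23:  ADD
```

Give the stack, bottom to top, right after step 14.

PUSH 23  → [23]
PUSH 3   → [23, 3]
ADD      → [26]
PUSH 4   → [26, 4]
SUB      → [22]
PUSH -1  → [22, -1]
SUB      → [23]
PUSH -33 → [23, -33]
SUB      → [56]
PUSH 50  → [56, 50]
ADD      → [106]
PUSH 18  → [106, 18]
PUSH -9  → [106, 18, -9]
PUSH 8   → [106, 18, -9, 8]

[106, 18, -9, 8]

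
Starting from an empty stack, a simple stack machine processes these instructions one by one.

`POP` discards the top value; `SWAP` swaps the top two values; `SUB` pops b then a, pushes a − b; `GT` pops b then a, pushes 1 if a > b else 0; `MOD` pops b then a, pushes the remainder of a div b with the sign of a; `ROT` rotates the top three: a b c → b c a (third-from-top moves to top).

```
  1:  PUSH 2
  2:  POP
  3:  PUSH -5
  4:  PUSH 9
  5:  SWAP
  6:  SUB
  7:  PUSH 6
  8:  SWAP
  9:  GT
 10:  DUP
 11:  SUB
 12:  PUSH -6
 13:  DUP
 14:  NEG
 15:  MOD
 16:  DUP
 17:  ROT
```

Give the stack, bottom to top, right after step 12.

[0, -6]

PUSH 2  : 2
POP     : (empty)
PUSH -5 : -5
PUSH 9  : -5 9
SWAP    : 9 -5
SUB     : 14
PUSH 6  : 14 6
SWAP    : 6 14
GT      : 0
DUP     : 0 0
SUB     : 0
PUSH -6 : 0 -6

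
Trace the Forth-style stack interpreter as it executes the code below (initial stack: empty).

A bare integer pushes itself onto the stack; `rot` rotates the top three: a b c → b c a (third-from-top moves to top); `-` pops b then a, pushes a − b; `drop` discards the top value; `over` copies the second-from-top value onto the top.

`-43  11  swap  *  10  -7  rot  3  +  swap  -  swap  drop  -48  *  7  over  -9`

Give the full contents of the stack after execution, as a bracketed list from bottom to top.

-43  : -43
11   : -43 11
swap : 11 -43
*    : -473
10   : -473 10
-7   : -473 10 -7
rot  : 10 -7 -473
3    : 10 -7 -473 3
+    : 10 -7 -470
swap : 10 -470 -7
-    : 10 -463
swap : -463 10
drop : -463
-48  : -463 -48
*    : 22224
7    : 22224 7
over : 22224 7 22224
-9   : 22224 7 22224 -9

[22224, 7, 22224, -9]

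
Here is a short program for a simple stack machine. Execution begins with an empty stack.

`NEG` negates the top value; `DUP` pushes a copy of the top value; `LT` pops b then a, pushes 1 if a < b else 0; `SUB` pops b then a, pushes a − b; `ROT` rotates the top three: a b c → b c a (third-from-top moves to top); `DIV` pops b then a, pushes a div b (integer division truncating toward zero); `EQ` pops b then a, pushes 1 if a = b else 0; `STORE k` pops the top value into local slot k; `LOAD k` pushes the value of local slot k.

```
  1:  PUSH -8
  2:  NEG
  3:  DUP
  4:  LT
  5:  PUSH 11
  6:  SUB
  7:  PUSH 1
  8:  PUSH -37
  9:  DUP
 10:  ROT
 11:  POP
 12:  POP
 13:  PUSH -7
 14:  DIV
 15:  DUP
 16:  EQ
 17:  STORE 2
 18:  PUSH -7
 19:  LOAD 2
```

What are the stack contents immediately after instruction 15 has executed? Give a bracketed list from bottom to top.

PUSH -8  -> [-8]
NEG      -> [8]
DUP      -> [8, 8]
LT       -> [0]
PUSH 11  -> [0, 11]
SUB      -> [-11]
PUSH 1   -> [-11, 1]
PUSH -37 -> [-11, 1, -37]
DUP      -> [-11, 1, -37, -37]
ROT      -> [-11, -37, -37, 1]
POP      -> [-11, -37, -37]
POP      -> [-11, -37]
PUSH -7  -> [-11, -37, -7]
DIV      -> [-11, 5]
DUP      -> [-11, 5, 5]

[-11, 5, 5]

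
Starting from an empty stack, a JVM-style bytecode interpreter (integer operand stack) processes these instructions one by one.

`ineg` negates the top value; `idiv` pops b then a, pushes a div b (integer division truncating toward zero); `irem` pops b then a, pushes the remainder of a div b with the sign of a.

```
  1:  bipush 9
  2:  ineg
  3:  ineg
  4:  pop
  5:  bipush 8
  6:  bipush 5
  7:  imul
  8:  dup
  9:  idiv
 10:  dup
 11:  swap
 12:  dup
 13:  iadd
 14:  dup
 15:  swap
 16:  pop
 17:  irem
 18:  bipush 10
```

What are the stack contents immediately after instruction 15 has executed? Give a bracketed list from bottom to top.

bipush 9 -> 9
ineg     -> -9
ineg     -> 9
pop      -> (empty)
bipush 8 -> 8
bipush 5 -> 8 5
imul     -> 40
dup      -> 40 40
idiv     -> 1
dup      -> 1 1
swap     -> 1 1
dup      -> 1 1 1
iadd     -> 1 2
dup      -> 1 2 2
swap     -> 1 2 2

[1, 2, 2]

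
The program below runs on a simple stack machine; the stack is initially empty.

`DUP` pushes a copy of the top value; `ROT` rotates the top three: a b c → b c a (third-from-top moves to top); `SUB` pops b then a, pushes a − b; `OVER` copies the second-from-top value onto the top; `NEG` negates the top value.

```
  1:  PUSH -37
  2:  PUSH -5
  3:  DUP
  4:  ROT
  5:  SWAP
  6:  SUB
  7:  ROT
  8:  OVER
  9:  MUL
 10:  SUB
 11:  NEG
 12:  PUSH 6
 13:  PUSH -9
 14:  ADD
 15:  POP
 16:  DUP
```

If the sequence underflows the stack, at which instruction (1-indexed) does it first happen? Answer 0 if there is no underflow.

PUSH -37 : [-37]
PUSH -5  : [-37, -5]
DUP      : [-37, -5, -5]
ROT      : [-5, -5, -37]
SWAP     : [-5, -37, -5]
SUB      : [-5, -32]
ROT  — needs 3 operands, stack has 2 → underflow

7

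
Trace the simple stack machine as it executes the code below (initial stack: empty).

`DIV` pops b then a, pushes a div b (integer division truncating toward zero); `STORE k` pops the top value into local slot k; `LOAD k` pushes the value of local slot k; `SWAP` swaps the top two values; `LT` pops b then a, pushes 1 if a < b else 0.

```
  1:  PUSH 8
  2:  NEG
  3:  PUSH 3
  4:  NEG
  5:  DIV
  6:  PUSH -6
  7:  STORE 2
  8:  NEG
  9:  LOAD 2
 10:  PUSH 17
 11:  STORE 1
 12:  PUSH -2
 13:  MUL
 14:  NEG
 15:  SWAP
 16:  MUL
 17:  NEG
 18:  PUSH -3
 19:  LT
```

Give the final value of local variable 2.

-6

PUSH 8  : 8
NEG     : -8
PUSH 3  : -8 3
NEG     : -8 -3
DIV     : 2
PUSH -6 : 2 -6
STORE 2 : 2
NEG     : -2
LOAD 2  : -2 -6
PUSH 17 : -2 -6 17
STORE 1 : -2 -6
PUSH -2 : -2 -6 -2
MUL     : -2 12
NEG     : -2 -12
SWAP    : -12 -2
MUL     : 24
NEG     : -24
PUSH -3 : -24 -3
LT      : 1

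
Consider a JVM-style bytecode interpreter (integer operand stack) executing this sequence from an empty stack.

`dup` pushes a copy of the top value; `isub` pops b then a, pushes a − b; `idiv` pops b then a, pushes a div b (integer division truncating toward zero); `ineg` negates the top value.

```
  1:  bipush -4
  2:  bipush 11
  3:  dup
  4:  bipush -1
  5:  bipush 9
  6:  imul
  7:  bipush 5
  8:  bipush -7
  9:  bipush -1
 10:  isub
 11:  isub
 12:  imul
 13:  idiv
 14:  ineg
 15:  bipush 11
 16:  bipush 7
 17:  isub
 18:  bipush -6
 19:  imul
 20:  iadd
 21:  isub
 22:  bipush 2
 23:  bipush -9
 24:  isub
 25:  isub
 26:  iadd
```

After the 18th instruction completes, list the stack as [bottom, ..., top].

bipush -4 -> -4
bipush 11 -> -4 11
dup       -> -4 11 11
bipush -1 -> -4 11 11 -1
bipush 9  -> -4 11 11 -1 9
imul      -> -4 11 11 -9
bipush 5  -> -4 11 11 -9 5
bipush -7 -> -4 11 11 -9 5 -7
bipush -1 -> -4 11 11 -9 5 -7 -1
isub      -> -4 11 11 -9 5 -6
isub      -> -4 11 11 -9 11
imul      -> -4 11 11 -99
idiv      -> -4 11 0
ineg      -> -4 11 0
bipush 11 -> -4 11 0 11
bipush 7  -> -4 11 0 11 7
isub      -> -4 11 0 4
bipush -6 -> -4 11 0 4 -6

[-4, 11, 0, 4, -6]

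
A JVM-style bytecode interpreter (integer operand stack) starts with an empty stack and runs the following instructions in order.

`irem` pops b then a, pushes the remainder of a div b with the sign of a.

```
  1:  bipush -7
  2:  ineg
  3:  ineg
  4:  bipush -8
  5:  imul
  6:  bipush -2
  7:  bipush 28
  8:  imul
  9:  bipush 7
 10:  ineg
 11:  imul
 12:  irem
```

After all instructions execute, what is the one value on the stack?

56

bipush -7  -7
ineg       7
ineg       -7
bipush -8  -7 -8
imul       56
bipush -2  56 -2
bipush 28  56 -2 28
imul       56 -56
bipush 7   56 -56 7
ineg       56 -56 -7
imul       56 392
irem       56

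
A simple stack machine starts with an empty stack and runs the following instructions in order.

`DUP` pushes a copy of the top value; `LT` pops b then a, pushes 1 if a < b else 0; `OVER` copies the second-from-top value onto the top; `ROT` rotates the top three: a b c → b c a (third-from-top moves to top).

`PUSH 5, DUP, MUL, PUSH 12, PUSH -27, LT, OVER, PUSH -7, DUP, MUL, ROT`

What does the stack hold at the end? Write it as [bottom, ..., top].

[25, 25, 49, 0]

PUSH 5   → [5]
DUP      → [5, 5]
MUL      → [25]
PUSH 12  → [25, 12]
PUSH -27 → [25, 12, -27]
LT       → [25, 0]
OVER     → [25, 0, 25]
PUSH -7  → [25, 0, 25, -7]
DUP      → [25, 0, 25, -7, -7]
MUL      → [25, 0, 25, 49]
ROT      → [25, 25, 49, 0]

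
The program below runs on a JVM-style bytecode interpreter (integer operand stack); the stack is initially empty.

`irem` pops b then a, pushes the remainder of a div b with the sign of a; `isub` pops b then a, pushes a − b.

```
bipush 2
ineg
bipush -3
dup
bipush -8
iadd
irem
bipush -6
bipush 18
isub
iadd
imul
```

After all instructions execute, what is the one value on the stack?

54

bipush 2   2
ineg       -2
bipush -3  -2 -3
dup        -2 -3 -3
bipush -8  -2 -3 -3 -8
iadd       -2 -3 -11
irem       -2 -3
bipush -6  -2 -3 -6
bipush 18  -2 -3 -6 18
isub       -2 -3 -24
iadd       -2 -27
imul       54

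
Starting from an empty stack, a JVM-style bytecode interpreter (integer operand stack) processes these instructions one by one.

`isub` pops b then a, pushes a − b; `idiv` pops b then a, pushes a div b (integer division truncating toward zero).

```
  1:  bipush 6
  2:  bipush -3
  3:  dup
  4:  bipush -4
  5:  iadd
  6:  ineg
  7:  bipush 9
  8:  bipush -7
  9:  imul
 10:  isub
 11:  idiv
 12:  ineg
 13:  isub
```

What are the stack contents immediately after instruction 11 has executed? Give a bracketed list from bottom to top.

bipush 6   6
bipush -3  6 -3
dup        6 -3 -3
bipush -4  6 -3 -3 -4
iadd       6 -3 -7
ineg       6 -3 7
bipush 9   6 -3 7 9
bipush -7  6 -3 7 9 -7
imul       6 -3 7 -63
isub       6 -3 70
idiv       6 0

[6, 0]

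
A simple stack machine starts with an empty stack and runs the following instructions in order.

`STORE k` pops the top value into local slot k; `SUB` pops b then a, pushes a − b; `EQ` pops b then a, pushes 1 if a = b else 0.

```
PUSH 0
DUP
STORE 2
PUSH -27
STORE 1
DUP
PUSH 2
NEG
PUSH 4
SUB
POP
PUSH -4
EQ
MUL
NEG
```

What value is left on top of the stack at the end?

0

PUSH 0   : 0
DUP      : 0 0
STORE 2  : 0
PUSH -27 : 0 -27
STORE 1  : 0
DUP      : 0 0
PUSH 2   : 0 0 2
NEG      : 0 0 -2
PUSH 4   : 0 0 -2 4
SUB      : 0 0 -6
POP      : 0 0
PUSH -4  : 0 0 -4
EQ       : 0 0
MUL      : 0
NEG      : 0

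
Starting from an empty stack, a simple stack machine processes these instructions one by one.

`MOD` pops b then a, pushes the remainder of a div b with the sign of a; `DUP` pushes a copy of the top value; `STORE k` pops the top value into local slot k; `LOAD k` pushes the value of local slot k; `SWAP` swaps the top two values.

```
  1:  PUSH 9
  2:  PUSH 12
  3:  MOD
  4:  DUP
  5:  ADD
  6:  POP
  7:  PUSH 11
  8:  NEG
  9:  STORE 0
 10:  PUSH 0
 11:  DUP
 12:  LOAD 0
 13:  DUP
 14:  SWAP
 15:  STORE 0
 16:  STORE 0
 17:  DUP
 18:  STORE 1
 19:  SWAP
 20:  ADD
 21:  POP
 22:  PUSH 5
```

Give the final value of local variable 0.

PUSH 9  -> 9
PUSH 12 -> 9 12
MOD     -> 9
DUP     -> 9 9
ADD     -> 18
POP     -> (empty)
PUSH 11 -> 11
NEG     -> -11
STORE 0 -> (empty)
PUSH 0  -> 0
DUP     -> 0 0
LOAD 0  -> 0 0 -11
DUP     -> 0 0 -11 -11
SWAP    -> 0 0 -11 -11
STORE 0 -> 0 0 -11
STORE 0 -> 0 0
DUP     -> 0 0 0
STORE 1 -> 0 0
SWAP    -> 0 0
ADD     -> 0
POP     -> (empty)
PUSH 5  -> 5

-11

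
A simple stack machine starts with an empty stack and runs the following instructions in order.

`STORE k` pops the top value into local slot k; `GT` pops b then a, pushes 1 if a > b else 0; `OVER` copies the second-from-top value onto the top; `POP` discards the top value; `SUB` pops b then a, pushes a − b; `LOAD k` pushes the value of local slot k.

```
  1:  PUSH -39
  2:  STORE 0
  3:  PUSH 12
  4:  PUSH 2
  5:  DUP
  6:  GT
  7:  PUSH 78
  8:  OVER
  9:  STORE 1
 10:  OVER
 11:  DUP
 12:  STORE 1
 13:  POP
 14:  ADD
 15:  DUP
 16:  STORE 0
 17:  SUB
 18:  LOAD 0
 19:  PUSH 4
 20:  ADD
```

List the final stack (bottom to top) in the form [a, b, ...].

[-66, 82]

PUSH -39 → [-39]
STORE 0  → []
PUSH 12  → [12]
PUSH 2   → [12, 2]
DUP      → [12, 2, 2]
GT       → [12, 0]
PUSH 78  → [12, 0, 78]
OVER     → [12, 0, 78, 0]
STORE 1  → [12, 0, 78]
OVER     → [12, 0, 78, 0]
DUP      → [12, 0, 78, 0, 0]
STORE 1  → [12, 0, 78, 0]
POP      → [12, 0, 78]
ADD      → [12, 78]
DUP      → [12, 78, 78]
STORE 0  → [12, 78]
SUB      → [-66]
LOAD 0   → [-66, 78]
PUSH 4   → [-66, 78, 4]
ADD      → [-66, 82]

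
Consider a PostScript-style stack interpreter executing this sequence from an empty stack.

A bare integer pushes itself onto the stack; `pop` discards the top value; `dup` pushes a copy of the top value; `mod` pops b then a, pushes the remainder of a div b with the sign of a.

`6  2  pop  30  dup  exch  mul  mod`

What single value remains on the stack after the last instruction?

6    -> 6
2    -> 6 2
pop  -> 6
30   -> 6 30
dup  -> 6 30 30
exch -> 6 30 30
mul  -> 6 900
mod  -> 6

6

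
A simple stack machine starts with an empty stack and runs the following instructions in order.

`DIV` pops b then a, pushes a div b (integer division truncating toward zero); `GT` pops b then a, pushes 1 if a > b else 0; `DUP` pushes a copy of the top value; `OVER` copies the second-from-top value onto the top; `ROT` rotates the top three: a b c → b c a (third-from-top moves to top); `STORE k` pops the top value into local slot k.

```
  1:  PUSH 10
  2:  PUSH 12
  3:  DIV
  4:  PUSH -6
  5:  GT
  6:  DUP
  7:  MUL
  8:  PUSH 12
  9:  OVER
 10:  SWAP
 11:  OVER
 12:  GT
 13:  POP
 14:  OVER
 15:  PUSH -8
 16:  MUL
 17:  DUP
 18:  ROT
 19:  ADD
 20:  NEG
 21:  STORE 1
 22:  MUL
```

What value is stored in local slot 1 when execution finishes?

7

PUSH 10 → 10
PUSH 12 → 10 12
DIV     → 0
PUSH -6 → 0 -6
GT      → 1
DUP     → 1 1
MUL     → 1
PUSH 12 → 1 12
OVER    → 1 12 1
SWAP    → 1 1 12
OVER    → 1 1 12 1
GT      → 1 1 1
POP     → 1 1
OVER    → 1 1 1
PUSH -8 → 1 1 1 -8
MUL     → 1 1 -8
DUP     → 1 1 -8 -8
ROT     → 1 -8 -8 1
ADD     → 1 -8 -7
NEG     → 1 -8 7
STORE 1 → 1 -8
MUL     → -8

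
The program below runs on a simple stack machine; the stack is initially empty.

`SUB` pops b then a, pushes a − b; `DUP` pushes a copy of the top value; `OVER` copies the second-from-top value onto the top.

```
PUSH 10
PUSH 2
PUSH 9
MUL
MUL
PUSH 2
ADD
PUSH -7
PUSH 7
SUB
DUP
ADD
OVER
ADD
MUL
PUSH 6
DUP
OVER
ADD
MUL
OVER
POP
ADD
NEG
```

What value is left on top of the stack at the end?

PUSH 10 : [10]
PUSH 2  : [10, 2]
PUSH 9  : [10, 2, 9]
MUL     : [10, 18]
MUL     : [180]
PUSH 2  : [180, 2]
ADD     : [182]
PUSH -7 : [182, -7]
PUSH 7  : [182, -7, 7]
SUB     : [182, -14]
DUP     : [182, -14, -14]
ADD     : [182, -28]
OVER    : [182, -28, 182]
ADD     : [182, 154]
MUL     : [28028]
PUSH 6  : [28028, 6]
DUP     : [28028, 6, 6]
OVER    : [28028, 6, 6, 6]
ADD     : [28028, 6, 12]
MUL     : [28028, 72]
OVER    : [28028, 72, 28028]
POP     : [28028, 72]
ADD     : [28100]
NEG     : [-28100]

-28100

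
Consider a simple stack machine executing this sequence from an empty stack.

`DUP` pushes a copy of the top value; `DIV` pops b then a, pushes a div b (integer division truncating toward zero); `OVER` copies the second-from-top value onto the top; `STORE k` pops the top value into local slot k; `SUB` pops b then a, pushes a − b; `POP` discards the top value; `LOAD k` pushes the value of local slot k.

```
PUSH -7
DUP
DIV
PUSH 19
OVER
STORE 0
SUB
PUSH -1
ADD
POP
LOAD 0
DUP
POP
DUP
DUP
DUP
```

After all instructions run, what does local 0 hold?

1

PUSH -7 → -7
DUP     → -7 -7
DIV     → 1
PUSH 19 → 1 19
OVER    → 1 19 1
STORE 0 → 1 19
SUB     → -18
PUSH -1 → -18 -1
ADD     → -19
POP     → (empty)
LOAD 0  → 1
DUP     → 1 1
POP     → 1
DUP     → 1 1
DUP     → 1 1 1
DUP     → 1 1 1 1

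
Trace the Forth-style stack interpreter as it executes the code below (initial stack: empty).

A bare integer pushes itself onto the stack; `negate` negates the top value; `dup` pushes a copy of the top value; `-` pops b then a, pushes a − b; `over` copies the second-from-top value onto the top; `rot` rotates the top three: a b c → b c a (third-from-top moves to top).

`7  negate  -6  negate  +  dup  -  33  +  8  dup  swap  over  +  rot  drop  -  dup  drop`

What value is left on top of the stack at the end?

7      : [7]
negate : [-7]
-6     : [-7, -6]
negate : [-7, 6]
+      : [-1]
dup    : [-1, -1]
-      : [0]
33     : [0, 33]
+      : [33]
8      : [33, 8]
dup    : [33, 8, 8]
swap   : [33, 8, 8]
over   : [33, 8, 8, 8]
+      : [33, 8, 16]
rot    : [8, 16, 33]
drop   : [8, 16]
-      : [-8]
dup    : [-8, -8]
drop   : [-8]

-8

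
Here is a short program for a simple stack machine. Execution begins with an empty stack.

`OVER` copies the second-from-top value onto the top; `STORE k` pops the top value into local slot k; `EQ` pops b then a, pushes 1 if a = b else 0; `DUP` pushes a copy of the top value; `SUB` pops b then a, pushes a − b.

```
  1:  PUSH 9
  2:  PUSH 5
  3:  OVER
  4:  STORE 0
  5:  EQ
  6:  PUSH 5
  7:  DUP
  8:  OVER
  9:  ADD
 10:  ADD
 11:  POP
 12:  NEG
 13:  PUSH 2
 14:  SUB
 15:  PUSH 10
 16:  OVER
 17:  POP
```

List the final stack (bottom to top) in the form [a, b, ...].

[-2, 10]

PUSH 9   [9]
PUSH 5   [9, 5]
OVER     [9, 5, 9]
STORE 0  [9, 5]
EQ       [0]
PUSH 5   [0, 5]
DUP      [0, 5, 5]
OVER     [0, 5, 5, 5]
ADD      [0, 5, 10]
ADD      [0, 15]
POP      [0]
NEG      [0]
PUSH 2   [0, 2]
SUB      [-2]
PUSH 10  [-2, 10]
OVER     [-2, 10, -2]
POP      [-2, 10]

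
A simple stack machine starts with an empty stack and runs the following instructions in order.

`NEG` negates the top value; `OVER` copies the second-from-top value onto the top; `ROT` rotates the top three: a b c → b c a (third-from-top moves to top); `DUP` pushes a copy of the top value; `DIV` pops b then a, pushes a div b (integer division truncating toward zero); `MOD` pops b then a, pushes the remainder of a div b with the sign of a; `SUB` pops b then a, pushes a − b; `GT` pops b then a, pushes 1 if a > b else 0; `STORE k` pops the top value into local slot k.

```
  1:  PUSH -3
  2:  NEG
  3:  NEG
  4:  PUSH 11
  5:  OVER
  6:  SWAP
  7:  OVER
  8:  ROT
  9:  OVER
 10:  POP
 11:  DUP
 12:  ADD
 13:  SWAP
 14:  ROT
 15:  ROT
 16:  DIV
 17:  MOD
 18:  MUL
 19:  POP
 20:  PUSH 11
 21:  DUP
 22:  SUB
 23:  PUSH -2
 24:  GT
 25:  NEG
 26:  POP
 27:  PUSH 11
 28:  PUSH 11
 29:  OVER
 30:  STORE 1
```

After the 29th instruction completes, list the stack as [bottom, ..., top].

[11, 11, 11]

PUSH -3 : [-3]
NEG     : [3]
NEG     : [-3]
PUSH 11 : [-3, 11]
OVER    : [-3, 11, -3]
SWAP    : [-3, -3, 11]
OVER    : [-3, -3, 11, -3]
ROT     : [-3, 11, -3, -3]
OVER    : [-3, 11, -3, -3, -3]
POP     : [-3, 11, -3, -3]
DUP     : [-3, 11, -3, -3, -3]
ADD     : [-3, 11, -3, -6]
SWAP    : [-3, 11, -6, -3]
ROT     : [-3, -6, -3, 11]
ROT     : [-3, -3, 11, -6]
DIV     : [-3, -3, -1]
MOD     : [-3, 0]
MUL     : [0]
POP     : []
PUSH 11 : [11]
DUP     : [11, 11]
SUB     : [0]
PUSH -2 : [0, -2]
GT      : [1]
NEG     : [-1]
POP     : []
PUSH 11 : [11]
PUSH 11 : [11, 11]
OVER    : [11, 11, 11]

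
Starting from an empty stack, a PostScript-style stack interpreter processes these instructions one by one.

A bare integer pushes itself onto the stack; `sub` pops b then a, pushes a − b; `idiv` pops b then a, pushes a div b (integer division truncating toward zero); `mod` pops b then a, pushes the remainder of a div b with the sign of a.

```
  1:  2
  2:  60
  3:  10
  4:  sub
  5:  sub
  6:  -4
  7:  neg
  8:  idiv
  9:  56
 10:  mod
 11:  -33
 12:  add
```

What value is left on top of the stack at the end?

2    → [2]
60   → [2, 60]
10   → [2, 60, 10]
sub  → [2, 50]
sub  → [-48]
-4   → [-48, -4]
neg  → [-48, 4]
idiv → [-12]
56   → [-12, 56]
mod  → [-12]
-33  → [-12, -33]
add  → [-45]

-45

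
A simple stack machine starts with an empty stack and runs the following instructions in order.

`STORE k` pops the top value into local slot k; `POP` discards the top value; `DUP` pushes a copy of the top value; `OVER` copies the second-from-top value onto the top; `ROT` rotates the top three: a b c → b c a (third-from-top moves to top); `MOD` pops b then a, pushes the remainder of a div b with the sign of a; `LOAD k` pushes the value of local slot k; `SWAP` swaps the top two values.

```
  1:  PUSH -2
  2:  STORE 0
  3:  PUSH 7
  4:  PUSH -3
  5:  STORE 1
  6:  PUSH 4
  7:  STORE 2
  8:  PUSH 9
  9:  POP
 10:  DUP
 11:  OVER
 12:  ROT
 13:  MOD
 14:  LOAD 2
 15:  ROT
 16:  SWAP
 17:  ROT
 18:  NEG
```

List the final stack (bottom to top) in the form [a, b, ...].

PUSH -2 -> [-2]
STORE 0 -> []
PUSH 7  -> [7]
PUSH -3 -> [7, -3]
STORE 1 -> [7]
PUSH 4  -> [7, 4]
STORE 2 -> [7]
PUSH 9  -> [7, 9]
POP     -> [7]
DUP     -> [7, 7]
OVER    -> [7, 7, 7]
ROT     -> [7, 7, 7]
MOD     -> [7, 0]
LOAD 2  -> [7, 0, 4]
ROT     -> [0, 4, 7]
SWAP    -> [0, 7, 4]
ROT     -> [7, 4, 0]
NEG     -> [7, 4, 0]

[7, 4, 0]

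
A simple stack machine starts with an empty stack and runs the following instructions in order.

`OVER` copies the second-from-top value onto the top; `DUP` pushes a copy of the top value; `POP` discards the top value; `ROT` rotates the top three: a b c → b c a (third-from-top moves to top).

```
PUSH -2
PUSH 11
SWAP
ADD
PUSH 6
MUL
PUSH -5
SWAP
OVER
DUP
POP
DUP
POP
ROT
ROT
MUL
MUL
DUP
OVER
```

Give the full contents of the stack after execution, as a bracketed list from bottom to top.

PUSH -2  -2
PUSH 11  -2 11
SWAP     11 -2
ADD      9
PUSH 6   9 6
MUL      54
PUSH -5  54 -5
SWAP     -5 54
OVER     -5 54 -5
DUP      -5 54 -5 -5
POP      -5 54 -5
DUP      -5 54 -5 -5
POP      -5 54 -5
ROT      54 -5 -5
ROT      -5 -5 54
MUL      -5 -270
MUL      1350
DUP      1350 1350
OVER     1350 1350 1350

[1350, 1350, 1350]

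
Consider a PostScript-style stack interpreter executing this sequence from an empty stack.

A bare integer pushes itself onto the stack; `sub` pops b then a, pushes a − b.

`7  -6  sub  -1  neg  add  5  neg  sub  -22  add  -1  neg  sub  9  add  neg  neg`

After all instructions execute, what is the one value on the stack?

7   : 7
-6  : 7 -6
sub : 13
-1  : 13 -1
neg : 13 1
add : 14
5   : 14 5
neg : 14 -5
sub : 19
-22 : 19 -22
add : -3
-1  : -3 -1
neg : -3 1
sub : -4
9   : -4 9
add : 5
neg : -5
neg : 5

5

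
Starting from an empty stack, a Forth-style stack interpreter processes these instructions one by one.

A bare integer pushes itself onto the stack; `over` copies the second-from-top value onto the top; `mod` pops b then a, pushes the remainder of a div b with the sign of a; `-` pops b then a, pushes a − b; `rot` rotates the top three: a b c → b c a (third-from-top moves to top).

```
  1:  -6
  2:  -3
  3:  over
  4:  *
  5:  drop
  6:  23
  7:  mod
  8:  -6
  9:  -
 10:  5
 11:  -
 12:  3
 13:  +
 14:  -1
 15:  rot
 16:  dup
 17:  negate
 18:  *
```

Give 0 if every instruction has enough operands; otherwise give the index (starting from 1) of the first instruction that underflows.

15

-6   : -6
-3   : -6 -3
over : -6 -3 -6
*    : -6 18
drop : -6
23   : -6 23
mod  : -6
-6   : -6 -6
-    : 0
5    : 0 5
-    : -5
3    : -5 3
+    : -2
-1   : -2 -1
rot  — needs 3 operands, stack has 2 → underflow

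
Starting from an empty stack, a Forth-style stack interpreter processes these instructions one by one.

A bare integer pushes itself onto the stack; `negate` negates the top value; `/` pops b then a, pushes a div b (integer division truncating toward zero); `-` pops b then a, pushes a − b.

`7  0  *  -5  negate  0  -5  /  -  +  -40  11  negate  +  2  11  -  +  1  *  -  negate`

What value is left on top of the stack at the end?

7       7
0       7 0
*       0
-5      0 -5
negate  0 5
0       0 5 0
-5      0 5 0 -5
/       0 5 0
-       0 5
+       5
-40     5 -40
11      5 -40 11
negate  5 -40 -11
+       5 -51
2       5 -51 2
11      5 -51 2 11
-       5 -51 -9
+       5 -60
1       5 -60 1
*       5 -60
-       65
negate  -65

-65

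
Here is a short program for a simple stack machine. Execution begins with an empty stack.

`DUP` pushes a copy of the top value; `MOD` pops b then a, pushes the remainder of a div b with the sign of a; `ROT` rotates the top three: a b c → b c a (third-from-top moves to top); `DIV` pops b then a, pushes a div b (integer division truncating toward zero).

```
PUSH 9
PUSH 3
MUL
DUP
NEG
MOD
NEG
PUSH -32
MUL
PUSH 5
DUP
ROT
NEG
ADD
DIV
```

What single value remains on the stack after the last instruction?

1

PUSH 9    [9]
PUSH 3    [9, 3]
MUL       [27]
DUP       [27, 27]
NEG       [27, -27]
MOD       [0]
NEG       [0]
PUSH -32  [0, -32]
MUL       [0]
PUSH 5    [0, 5]
DUP       [0, 5, 5]
ROT       [5, 5, 0]
NEG       [5, 5, 0]
ADD       [5, 5]
DIV       [1]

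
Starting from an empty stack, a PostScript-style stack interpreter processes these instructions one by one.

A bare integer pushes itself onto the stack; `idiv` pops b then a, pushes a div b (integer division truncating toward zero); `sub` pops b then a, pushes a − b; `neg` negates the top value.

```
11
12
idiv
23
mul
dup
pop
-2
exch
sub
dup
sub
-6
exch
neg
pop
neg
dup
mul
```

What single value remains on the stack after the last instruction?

36

11    [11]
12    [11, 12]
idiv  [0]
23    [0, 23]
mul   [0]
dup   [0, 0]
pop   [0]
-2    [0, -2]
exch  [-2, 0]
sub   [-2]
dup   [-2, -2]
sub   [0]
-6    [0, -6]
exch  [-6, 0]
neg   [-6, 0]
pop   [-6]
neg   [6]
dup   [6, 6]
mul   [36]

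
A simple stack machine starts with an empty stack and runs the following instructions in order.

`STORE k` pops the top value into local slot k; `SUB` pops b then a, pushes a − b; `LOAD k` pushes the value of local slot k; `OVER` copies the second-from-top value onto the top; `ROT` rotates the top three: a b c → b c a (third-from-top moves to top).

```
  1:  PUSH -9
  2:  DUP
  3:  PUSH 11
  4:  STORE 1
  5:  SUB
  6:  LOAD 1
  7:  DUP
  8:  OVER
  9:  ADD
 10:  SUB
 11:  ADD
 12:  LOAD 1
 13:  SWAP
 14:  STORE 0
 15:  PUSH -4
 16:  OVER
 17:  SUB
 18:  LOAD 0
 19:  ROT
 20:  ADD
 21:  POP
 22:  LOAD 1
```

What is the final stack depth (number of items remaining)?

2

PUSH -9 → [-9]
DUP     → [-9, -9]
PUSH 11 → [-9, -9, 11]
STORE 1 → [-9, -9]
SUB     → [0]
LOAD 1  → [0, 11]
DUP     → [0, 11, 11]
OVER    → [0, 11, 11, 11]
ADD     → [0, 11, 22]
SUB     → [0, -11]
ADD     → [-11]
LOAD 1  → [-11, 11]
SWAP    → [11, -11]
STORE 0 → [11]
PUSH -4 → [11, -4]
OVER    → [11, -4, 11]
SUB     → [11, -15]
LOAD 0  → [11, -15, -11]
ROT     → [-15, -11, 11]
ADD     → [-15, 0]
POP     → [-15]
LOAD 1  → [-15, 11]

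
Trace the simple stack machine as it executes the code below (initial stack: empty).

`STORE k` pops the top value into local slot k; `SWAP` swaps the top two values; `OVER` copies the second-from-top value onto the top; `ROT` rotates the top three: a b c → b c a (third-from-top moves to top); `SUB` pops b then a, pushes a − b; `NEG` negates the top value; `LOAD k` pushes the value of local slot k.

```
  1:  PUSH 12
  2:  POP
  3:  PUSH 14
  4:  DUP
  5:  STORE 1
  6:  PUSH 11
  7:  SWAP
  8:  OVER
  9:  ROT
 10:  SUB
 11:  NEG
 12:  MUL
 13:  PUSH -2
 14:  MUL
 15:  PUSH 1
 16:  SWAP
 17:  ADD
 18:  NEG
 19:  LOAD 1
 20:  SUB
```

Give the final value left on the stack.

-15

PUSH 12 → 12
POP     → (empty)
PUSH 14 → 14
DUP     → 14 14
STORE 1 → 14
PUSH 11 → 14 11
SWAP    → 11 14
OVER    → 11 14 11
ROT     → 14 11 11
SUB     → 14 0
NEG     → 14 0
MUL     → 0
PUSH -2 → 0 -2
MUL     → 0
PUSH 1  → 0 1
SWAP    → 1 0
ADD     → 1
NEG     → -1
LOAD 1  → -1 14
SUB     → -15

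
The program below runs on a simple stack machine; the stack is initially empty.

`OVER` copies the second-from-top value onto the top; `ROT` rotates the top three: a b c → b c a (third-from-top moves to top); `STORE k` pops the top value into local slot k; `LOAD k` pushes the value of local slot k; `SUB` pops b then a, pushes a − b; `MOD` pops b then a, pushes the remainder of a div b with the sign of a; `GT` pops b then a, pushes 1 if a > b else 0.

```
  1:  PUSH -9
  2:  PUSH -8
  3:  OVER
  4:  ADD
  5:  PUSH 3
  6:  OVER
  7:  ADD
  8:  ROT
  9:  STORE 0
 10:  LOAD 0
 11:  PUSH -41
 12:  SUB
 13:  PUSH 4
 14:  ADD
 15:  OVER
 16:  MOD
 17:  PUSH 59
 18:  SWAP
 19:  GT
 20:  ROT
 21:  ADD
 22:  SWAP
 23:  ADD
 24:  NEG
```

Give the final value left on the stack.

30

PUSH -9  : [-9]
PUSH -8  : [-9, -8]
OVER     : [-9, -8, -9]
ADD      : [-9, -17]
PUSH 3   : [-9, -17, 3]
OVER     : [-9, -17, 3, -17]
ADD      : [-9, -17, -14]
ROT      : [-17, -14, -9]
STORE 0  : [-17, -14]
LOAD 0   : [-17, -14, -9]
PUSH -41 : [-17, -14, -9, -41]
SUB      : [-17, -14, 32]
PUSH 4   : [-17, -14, 32, 4]
ADD      : [-17, -14, 36]
OVER     : [-17, -14, 36, -14]
MOD      : [-17, -14, 8]
PUSH 59  : [-17, -14, 8, 59]
SWAP     : [-17, -14, 59, 8]
GT       : [-17, -14, 1]
ROT      : [-14, 1, -17]
ADD      : [-14, -16]
SWAP     : [-16, -14]
ADD      : [-30]
NEG      : [30]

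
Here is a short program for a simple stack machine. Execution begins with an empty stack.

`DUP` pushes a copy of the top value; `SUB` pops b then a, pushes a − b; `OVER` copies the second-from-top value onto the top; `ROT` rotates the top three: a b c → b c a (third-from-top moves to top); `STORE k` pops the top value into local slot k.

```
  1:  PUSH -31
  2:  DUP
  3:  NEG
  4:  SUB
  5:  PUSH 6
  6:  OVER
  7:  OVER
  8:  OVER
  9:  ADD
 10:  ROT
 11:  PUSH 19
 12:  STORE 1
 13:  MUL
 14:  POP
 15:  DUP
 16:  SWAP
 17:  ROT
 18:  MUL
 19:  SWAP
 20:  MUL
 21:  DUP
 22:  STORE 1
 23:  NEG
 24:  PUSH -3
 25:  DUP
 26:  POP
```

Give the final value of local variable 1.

PUSH -31  -31
DUP       -31 -31
NEG       -31 31
SUB       -62
PUSH 6    -62 6
OVER      -62 6 -62
OVER      -62 6 -62 6
OVER      -62 6 -62 6 -62
ADD       -62 6 -62 -56
ROT       -62 -62 -56 6
PUSH 19   -62 -62 -56 6 19
STORE 1   -62 -62 -56 6
MUL       -62 -62 -336
POP       -62 -62
DUP       -62 -62 -62
SWAP      -62 -62 -62
ROT       -62 -62 -62
MUL       -62 3844
SWAP      3844 -62
MUL       -238328
DUP       -238328 -238328
STORE 1   -238328
NEG       238328
PUSH -3   238328 -3
DUP       238328 -3 -3
POP       238328 -3

-238328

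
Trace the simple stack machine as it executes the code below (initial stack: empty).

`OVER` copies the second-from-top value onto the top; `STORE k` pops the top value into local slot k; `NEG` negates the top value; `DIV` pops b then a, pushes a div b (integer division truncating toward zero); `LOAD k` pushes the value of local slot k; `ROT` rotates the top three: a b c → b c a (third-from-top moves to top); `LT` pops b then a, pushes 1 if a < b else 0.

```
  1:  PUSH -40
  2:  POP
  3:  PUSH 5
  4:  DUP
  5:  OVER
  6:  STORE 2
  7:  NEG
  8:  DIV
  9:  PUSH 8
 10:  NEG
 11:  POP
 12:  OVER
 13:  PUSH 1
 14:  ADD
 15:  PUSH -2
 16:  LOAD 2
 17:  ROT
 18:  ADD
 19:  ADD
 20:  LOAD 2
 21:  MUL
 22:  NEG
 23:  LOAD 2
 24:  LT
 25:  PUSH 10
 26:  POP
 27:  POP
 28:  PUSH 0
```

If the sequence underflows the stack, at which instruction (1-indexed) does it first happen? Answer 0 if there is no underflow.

PUSH -40  [-40]
POP       []
PUSH 5    [5]
DUP       [5, 5]
OVER      [5, 5, 5]
STORE 2   [5, 5]
NEG       [5, -5]
DIV       [-1]
PUSH 8    [-1, 8]
NEG       [-1, -8]
POP       [-1]
OVER  — needs 2 operands, stack has 1 → underflow

12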